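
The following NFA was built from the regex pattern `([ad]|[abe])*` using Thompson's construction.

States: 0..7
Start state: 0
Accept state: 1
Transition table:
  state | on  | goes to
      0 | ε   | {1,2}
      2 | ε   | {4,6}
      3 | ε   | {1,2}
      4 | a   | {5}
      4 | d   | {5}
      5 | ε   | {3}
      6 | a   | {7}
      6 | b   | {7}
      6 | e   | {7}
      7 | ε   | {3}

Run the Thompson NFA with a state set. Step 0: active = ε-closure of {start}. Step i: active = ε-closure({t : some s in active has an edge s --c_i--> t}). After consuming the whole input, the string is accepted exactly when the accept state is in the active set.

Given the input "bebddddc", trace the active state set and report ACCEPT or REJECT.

Answer: REJECT

Derivation:
S₀ = ε-closure({0}) = {0,1,2,4,6}
'b' @ 1: {1,2,3,4,6,7}  ✓accept
'e' @ 2: {1,2,3,4,6,7}  ✓accept
'b' @ 3: {1,2,3,4,6,7}  ✓accept
'd' @ 4: {1,2,3,4,5,6}  ✓accept
'd' @ 5: {1,2,3,4,5,6}  ✓accept
'd' @ 6: {1,2,3,4,5,6}  ✓accept
'd' @ 7: {1,2,3,4,5,6}  ✓accept
'c' @ 8: {}  — no active states
end set {} — state 1 not in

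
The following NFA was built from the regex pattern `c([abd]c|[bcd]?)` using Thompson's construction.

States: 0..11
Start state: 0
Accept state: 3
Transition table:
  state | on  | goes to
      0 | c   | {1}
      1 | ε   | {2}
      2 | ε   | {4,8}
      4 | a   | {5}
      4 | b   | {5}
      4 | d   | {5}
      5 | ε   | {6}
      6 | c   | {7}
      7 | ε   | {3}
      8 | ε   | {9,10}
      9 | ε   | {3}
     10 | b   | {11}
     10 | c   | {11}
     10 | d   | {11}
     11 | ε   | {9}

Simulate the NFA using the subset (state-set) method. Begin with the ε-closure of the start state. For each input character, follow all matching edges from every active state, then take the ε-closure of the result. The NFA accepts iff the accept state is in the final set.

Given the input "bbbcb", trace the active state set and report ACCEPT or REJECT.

Answer: REJECT

Derivation:
initial (ε-close {0}): {0}
'b' @ 1: {}  — no active states
rest 'bbcb' ignored (set empty)
end set {} — state 3 not in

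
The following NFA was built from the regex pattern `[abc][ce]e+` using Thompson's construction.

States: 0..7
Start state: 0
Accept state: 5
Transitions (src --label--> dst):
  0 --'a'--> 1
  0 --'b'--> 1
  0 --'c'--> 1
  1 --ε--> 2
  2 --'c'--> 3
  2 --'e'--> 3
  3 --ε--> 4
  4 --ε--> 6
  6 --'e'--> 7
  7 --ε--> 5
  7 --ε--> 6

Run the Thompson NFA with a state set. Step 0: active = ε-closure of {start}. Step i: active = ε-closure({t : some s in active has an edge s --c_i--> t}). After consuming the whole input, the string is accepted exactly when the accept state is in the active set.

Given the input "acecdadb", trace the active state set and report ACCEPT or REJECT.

Answer: REJECT

Steps:
initial (ε-close {0}): {0}
'a' @ 1: {1,2}
'c' @ 2: {3,4,6}
'e' @ 3: {5,6,7}  [accepting]
'c' @ 4: {}  — dead — no transitions
rest 'dadb' ignored (set empty)
final: {}; accept 5 not in set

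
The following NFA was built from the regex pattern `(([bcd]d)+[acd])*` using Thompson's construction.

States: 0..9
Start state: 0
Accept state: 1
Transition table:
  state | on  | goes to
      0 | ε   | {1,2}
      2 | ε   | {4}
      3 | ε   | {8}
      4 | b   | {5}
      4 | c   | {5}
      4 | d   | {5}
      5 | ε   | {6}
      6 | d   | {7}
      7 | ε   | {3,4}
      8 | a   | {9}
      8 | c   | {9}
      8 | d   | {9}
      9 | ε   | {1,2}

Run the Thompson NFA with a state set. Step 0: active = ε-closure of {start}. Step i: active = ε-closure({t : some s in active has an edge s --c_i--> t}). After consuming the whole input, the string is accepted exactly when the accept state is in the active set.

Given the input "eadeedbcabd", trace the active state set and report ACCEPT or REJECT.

S₀ = ε-closure({0}) = {0,1,2,4}
'e' @ 1: {}  — dead — no transitions
rest 'adeedbcabd' ignored (set empty)
end set {} — state 1 not in

Answer: REJECT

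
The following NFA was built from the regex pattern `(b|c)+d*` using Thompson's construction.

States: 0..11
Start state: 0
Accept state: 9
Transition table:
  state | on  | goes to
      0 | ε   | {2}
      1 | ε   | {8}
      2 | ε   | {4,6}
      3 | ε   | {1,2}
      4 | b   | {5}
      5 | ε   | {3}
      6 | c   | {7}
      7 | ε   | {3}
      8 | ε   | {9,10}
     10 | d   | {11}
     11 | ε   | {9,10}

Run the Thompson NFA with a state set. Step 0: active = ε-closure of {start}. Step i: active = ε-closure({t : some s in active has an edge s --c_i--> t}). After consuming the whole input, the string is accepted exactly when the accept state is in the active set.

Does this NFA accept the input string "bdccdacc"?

Answer: REJECT

Steps:
initial (ε-close {0}): {0,2,4,6}
'b' @ 1: {1,2,3,4,5,6,8,9,10}  (accept∈set)
'd' @ 2: {9,10,11}  (accept∈set)
'c' @ 3: {}  — state set empty
rest 'cdacc' ignored (set empty)
end set {} — state 9 not in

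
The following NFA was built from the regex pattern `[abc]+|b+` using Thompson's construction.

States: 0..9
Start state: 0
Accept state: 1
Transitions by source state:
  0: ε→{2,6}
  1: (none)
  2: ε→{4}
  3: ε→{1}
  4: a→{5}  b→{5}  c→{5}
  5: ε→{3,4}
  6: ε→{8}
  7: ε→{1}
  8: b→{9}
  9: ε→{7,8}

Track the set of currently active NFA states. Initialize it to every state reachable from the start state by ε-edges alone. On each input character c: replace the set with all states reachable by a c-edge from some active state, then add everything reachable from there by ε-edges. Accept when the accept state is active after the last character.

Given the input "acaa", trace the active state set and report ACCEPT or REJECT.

initial (ε-close {0}): {0,2,4,6,8}
'a' @ 1: {1,3,4,5}  [accepting]
'c' @ 2: {1,3,4,5}  [accepting]
'a' @ 3: {1,3,4,5}  [accepting]
'a' @ 4: {1,3,4,5}  [accepting]
end set {1,3,4,5} — state 1 in

Answer: ACCEPT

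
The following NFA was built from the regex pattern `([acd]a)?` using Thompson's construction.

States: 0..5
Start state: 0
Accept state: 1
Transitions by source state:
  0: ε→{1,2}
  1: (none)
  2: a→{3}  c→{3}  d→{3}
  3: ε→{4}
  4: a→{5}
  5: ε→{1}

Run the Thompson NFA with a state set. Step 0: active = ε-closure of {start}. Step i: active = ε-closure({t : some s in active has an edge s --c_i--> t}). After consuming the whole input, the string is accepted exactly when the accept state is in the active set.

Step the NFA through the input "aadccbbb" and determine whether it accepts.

Answer: REJECT

Trace:
S₀ = ε-closure({0}) = {0,1,2}
'a' @ 1: {3,4}
'a' @ 2: {1,5}  (accept∈set)
'd' @ 3: {}  — dead — no transitions
rest 'ccbbb' ignored (set empty)
after full input: {}  (accept=1 not in)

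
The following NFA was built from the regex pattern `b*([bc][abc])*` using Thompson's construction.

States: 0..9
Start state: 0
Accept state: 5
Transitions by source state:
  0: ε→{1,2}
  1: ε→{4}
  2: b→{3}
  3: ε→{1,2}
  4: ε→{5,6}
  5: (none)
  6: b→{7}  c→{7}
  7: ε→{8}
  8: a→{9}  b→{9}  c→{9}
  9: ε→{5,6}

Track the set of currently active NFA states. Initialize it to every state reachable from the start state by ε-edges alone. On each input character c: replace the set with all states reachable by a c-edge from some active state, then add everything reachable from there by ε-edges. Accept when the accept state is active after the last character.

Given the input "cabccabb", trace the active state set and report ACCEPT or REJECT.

initial (ε-close {0}): {0,1,2,4,5,6}
'c' @ 1: {7,8}
'a' @ 2: {5,6,9}  [accepting]
'b' @ 3: {7,8}
'c' @ 4: {5,6,9}  [accepting]
'c' @ 5: {7,8}
'a' @ 6: {5,6,9}  [accepting]
'b' @ 7: {7,8}
'b' @ 8: {5,6,9}  [accepting]
final: {5,6,9}; accept 5 in set

Answer: ACCEPT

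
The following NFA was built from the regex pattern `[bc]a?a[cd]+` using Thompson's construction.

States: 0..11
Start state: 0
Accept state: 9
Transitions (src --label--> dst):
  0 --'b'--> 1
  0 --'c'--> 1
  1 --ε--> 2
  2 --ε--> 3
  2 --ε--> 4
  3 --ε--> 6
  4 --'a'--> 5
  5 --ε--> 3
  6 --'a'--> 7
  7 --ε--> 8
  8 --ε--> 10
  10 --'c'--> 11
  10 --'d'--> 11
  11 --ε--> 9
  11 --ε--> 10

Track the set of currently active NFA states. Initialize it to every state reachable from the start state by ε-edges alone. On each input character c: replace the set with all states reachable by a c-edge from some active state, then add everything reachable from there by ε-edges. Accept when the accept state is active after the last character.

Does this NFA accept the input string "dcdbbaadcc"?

Answer: REJECT

Trace:
start: ε-closure({0}) = {0}
'd' @ 1: {}  — dead — no transitions
rest 'cdbbaadcc' ignored (set empty)
after full input: {}  (accept=9 not in)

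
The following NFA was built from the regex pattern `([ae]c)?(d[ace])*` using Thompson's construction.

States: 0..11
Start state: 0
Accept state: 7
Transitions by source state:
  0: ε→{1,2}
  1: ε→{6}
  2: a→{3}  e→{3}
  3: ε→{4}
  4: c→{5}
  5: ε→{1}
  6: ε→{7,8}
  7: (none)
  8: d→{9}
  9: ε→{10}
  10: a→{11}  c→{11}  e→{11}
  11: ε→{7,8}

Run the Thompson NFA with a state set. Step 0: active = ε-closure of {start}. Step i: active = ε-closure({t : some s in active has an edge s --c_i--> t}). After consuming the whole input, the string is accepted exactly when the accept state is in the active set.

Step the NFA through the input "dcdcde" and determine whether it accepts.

Answer: ACCEPT

Steps:
initial (ε-close {0}): {0,1,2,6,7,8}
'd' @ 1: {9,10}
'c' @ 2: {7,8,11}  ✓accept
'd' @ 3: {9,10}
'c' @ 4: {7,8,11}  ✓accept
'd' @ 5: {9,10}
'e' @ 6: {7,8,11}  ✓accept
after full input: {7,8,11}  (accept=7 in)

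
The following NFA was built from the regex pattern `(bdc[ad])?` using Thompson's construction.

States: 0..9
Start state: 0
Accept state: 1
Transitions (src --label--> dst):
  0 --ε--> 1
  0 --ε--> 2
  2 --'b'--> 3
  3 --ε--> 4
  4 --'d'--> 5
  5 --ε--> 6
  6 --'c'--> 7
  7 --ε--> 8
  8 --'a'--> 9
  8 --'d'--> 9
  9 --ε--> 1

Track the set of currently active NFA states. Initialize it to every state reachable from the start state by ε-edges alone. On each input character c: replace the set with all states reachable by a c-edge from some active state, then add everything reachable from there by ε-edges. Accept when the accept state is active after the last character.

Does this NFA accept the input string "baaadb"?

Answer: REJECT

Derivation:
start: ε-closure({0}) = {0,1,2}
'b' @ 1: {3,4}
'a' @ 2: {}  — state set empty
rest 'aadb' ignored (set empty)
after full input: {}  (accept=1 not in)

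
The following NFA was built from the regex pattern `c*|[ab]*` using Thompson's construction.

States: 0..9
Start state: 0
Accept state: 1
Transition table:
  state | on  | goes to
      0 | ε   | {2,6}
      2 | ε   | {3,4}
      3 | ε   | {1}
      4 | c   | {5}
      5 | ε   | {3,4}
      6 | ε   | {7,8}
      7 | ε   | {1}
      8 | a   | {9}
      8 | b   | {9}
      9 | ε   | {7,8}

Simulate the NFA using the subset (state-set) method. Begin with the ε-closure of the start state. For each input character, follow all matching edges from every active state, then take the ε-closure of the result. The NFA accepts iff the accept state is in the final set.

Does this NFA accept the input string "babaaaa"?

initial (ε-close {0}): {0,1,2,3,4,6,7,8}
'b' @ 1: {1,7,8,9}  ✓accept
'a' @ 2: {1,7,8,9}  ✓accept
'b' @ 3: {1,7,8,9}  ✓accept
'a' @ 4: {1,7,8,9}  ✓accept
'a' @ 5: {1,7,8,9}  ✓accept
'a' @ 6: {1,7,8,9}  ✓accept
'a' @ 7: {1,7,8,9}  ✓accept
after full input: {1,7,8,9}  (accept=1 in)

Answer: ACCEPT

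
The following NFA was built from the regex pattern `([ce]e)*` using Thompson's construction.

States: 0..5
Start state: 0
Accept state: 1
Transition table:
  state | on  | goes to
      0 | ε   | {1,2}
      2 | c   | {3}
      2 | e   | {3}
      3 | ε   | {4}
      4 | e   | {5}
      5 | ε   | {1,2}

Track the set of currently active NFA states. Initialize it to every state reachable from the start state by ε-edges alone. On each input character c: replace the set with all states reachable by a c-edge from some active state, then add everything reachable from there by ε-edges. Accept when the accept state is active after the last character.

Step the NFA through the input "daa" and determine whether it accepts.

Answer: REJECT

Derivation:
initial (ε-close {0}): {0,1,2}
'd' @ 1: {}  — dead — no transitions
rest 'aa' ignored (set empty)
end set {} — state 1 not in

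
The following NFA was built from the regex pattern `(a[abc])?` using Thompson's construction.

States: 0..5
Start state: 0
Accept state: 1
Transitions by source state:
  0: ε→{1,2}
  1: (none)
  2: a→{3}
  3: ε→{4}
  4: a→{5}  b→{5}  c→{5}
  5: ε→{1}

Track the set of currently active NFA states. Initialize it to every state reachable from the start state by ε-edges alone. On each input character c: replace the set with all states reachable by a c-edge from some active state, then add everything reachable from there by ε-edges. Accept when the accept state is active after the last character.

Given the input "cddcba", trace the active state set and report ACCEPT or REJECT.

Answer: REJECT

Derivation:
start: ε-closure({0}) = {0,1,2}
'c' @ 1: {}  — no active states
rest 'ddcba' ignored (set empty)
after full input: {}  (accept=1 not in)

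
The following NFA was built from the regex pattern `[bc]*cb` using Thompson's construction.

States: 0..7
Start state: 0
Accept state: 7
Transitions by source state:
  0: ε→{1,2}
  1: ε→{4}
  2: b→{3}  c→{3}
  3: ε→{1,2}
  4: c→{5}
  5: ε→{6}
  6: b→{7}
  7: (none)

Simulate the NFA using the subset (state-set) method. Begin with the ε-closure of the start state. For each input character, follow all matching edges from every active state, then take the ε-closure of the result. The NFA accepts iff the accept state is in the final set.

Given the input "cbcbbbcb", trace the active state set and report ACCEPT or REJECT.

start: ε-closure({0}) = {0,1,2,4}
'c' @ 1: {1,2,3,4,5,6}
'b' @ 2: {1,2,3,4,7}  ✓accept
'c' @ 3: {1,2,3,4,5,6}
'b' @ 4: {1,2,3,4,7}  ✓accept
'b' @ 5: {1,2,3,4}
'b' @ 6: {1,2,3,4}
'c' @ 7: {1,2,3,4,5,6}
'b' @ 8: {1,2,3,4,7}  ✓accept
final: {1,2,3,4,7}; accept 7 in set

Answer: ACCEPT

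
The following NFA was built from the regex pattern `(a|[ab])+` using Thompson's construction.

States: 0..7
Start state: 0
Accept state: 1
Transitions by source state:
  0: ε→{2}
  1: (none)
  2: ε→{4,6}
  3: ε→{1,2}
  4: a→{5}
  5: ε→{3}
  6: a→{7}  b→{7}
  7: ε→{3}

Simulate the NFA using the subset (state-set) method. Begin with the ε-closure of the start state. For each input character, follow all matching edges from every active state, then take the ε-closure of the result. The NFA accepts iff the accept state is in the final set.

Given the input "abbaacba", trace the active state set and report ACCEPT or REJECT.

initial (ε-close {0}): {0,2,4,6}
'a' @ 1: {1,2,3,4,5,6,7}  ✓accept
'b' @ 2: {1,2,3,4,6,7}  ✓accept
'b' @ 3: {1,2,3,4,6,7}  ✓accept
'a' @ 4: {1,2,3,4,5,6,7}  ✓accept
'a' @ 5: {1,2,3,4,5,6,7}  ✓accept
'c' @ 6: {}  — no active states
rest 'ba' ignored (set empty)
final: {}; accept 1 not in set

Answer: REJECT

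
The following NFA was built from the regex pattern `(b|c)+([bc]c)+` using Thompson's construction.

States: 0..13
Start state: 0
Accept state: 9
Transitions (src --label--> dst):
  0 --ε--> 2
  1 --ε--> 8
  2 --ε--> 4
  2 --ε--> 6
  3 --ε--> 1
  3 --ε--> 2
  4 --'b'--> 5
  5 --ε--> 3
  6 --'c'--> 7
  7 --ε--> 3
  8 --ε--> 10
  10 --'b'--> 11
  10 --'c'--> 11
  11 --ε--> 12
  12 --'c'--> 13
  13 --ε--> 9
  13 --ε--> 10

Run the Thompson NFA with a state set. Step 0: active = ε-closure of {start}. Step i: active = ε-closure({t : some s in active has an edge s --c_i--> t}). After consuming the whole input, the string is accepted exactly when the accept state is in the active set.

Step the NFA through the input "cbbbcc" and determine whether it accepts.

Answer: ACCEPT

Steps:
initial (ε-close {0}): {0,2,4,6}
'c' @ 1: {1,2,3,4,6,7,8,10}
'b' @ 2: {1,2,3,4,5,6,8,10,11,12}
'b' @ 3: {1,2,3,4,5,6,8,10,11,12}
'b' @ 4: {1,2,3,4,5,6,8,10,11,12}
'c' @ 5: {1,2,3,4,6,7,8,9,10,11,12,13}  (accept∈set)
'c' @ 6: {1,2,3,4,6,7,8,9,10,11,12,13}  (accept∈set)
final: {1,2,3,4,6,7,8,9,10,11,12,13}; accept 9 in set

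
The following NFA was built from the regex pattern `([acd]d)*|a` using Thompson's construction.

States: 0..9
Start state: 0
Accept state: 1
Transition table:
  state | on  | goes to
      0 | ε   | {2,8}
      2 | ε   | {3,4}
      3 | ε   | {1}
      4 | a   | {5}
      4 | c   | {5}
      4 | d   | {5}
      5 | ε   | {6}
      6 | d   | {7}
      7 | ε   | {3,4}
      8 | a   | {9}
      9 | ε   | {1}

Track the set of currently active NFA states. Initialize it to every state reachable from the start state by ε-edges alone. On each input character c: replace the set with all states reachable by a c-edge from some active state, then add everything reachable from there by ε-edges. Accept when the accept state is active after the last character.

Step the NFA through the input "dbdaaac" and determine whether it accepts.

S₀ = ε-closure({0}) = {0,1,2,3,4,8}
'd' @ 1: {5,6}
'b' @ 2: {}  — no active states
rest 'daaac' ignored (set empty)
after full input: {}  (accept=1 not in)

Answer: REJECT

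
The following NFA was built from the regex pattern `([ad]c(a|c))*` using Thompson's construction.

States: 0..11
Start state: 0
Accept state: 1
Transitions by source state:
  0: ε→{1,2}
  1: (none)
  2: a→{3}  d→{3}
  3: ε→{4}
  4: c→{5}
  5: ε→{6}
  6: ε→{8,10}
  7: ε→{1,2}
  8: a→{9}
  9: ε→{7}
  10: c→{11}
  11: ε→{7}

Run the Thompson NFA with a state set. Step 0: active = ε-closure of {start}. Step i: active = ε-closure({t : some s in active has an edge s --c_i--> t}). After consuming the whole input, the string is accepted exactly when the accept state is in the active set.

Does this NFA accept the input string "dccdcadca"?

initial (ε-close {0}): {0,1,2}
'd' @ 1: {3,4}
'c' @ 2: {5,6,8,10}
'c' @ 3: {1,2,7,11}  ✓accept
'd' @ 4: {3,4}
'c' @ 5: {5,6,8,10}
'a' @ 6: {1,2,7,9}  ✓accept
'd' @ 7: {3,4}
'c' @ 8: {5,6,8,10}
'a' @ 9: {1,2,7,9}  ✓accept
end set {1,2,7,9} — state 1 in

Answer: ACCEPT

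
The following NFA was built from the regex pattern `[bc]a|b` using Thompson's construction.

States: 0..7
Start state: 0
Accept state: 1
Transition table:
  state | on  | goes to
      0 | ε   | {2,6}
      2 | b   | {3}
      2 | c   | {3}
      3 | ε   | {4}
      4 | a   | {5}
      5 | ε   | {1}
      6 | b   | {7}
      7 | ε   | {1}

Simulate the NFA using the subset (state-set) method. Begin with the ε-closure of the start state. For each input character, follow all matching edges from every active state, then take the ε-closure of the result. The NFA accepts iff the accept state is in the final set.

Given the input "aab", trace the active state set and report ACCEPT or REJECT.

S₀ = ε-closure({0}) = {0,2,6}
'a' @ 1: {}  — no active states
rest 'ab' ignored (set empty)
after full input: {}  (accept=1 not in)

Answer: REJECT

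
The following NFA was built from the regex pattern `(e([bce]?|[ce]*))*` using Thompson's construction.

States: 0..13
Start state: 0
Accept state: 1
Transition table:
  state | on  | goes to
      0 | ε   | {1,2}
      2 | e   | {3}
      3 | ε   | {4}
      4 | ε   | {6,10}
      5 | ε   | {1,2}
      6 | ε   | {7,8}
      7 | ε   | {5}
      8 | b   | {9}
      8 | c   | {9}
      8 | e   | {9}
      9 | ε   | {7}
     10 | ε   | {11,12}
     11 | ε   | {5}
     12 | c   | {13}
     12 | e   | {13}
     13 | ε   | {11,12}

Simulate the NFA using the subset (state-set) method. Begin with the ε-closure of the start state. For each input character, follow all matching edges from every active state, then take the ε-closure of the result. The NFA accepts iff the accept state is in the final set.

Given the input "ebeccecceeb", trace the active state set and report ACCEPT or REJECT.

Answer: ACCEPT

Trace:
start: ε-closure({0}) = {0,1,2}
'e' @ 1: {1,2,3,4,5,6,7,8,10,11,12}  ✓accept
'b' @ 2: {1,2,5,7,9}  ✓accept
'e' @ 3: {1,2,3,4,5,6,7,8,10,11,12}  ✓accept
'c' @ 4: {1,2,5,7,9,11,12,13}  ✓accept
'c' @ 5: {1,2,5,11,12,13}  ✓accept
'e' @ 6: {1,2,3,4,5,6,7,8,10,11,12,13}  ✓accept
'c' @ 7: {1,2,5,7,9,11,12,13}  ✓accept
'c' @ 8: {1,2,5,11,12,13}  ✓accept
'e' @ 9: {1,2,3,4,5,6,7,8,10,11,12,13}  ✓accept
'e' @ 10: {1,2,3,4,5,6,7,8,9,10,11,12,13}  ✓accept
'b' @ 11: {1,2,5,7,9}  ✓accept
final: {1,2,5,7,9}; accept 1 in set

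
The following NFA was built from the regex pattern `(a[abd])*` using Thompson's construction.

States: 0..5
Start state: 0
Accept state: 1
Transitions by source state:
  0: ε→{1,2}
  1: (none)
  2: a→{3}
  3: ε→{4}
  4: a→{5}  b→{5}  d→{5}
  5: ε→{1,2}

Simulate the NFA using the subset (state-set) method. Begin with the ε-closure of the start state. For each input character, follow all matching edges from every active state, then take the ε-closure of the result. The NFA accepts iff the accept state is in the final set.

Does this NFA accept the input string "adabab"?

start: ε-closure({0}) = {0,1,2}
'a' @ 1: {3,4}
'd' @ 2: {1,2,5}  ✓accept
'a' @ 3: {3,4}
'b' @ 4: {1,2,5}  ✓accept
'a' @ 5: {3,4}
'b' @ 6: {1,2,5}  ✓accept
final: {1,2,5}; accept 1 in set

Answer: ACCEPT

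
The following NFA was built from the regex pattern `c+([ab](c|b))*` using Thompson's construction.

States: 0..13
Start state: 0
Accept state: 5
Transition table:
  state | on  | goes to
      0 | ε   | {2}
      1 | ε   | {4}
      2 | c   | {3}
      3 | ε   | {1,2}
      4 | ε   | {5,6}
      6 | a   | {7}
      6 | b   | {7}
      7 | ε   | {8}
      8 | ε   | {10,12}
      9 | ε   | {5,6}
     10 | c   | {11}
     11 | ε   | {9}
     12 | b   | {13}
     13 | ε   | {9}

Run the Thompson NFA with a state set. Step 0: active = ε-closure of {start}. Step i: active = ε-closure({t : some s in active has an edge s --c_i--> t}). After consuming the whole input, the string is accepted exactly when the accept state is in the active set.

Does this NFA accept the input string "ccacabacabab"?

S₀ = ε-closure({0}) = {0,2}
'c' @ 1: {1,2,3,4,5,6}  (accept∈set)
'c' @ 2: {1,2,3,4,5,6}  (accept∈set)
'a' @ 3: {7,8,10,12}
'c' @ 4: {5,6,9,11}  (accept∈set)
'a' @ 5: {7,8,10,12}
'b' @ 6: {5,6,9,13}  (accept∈set)
'a' @ 7: {7,8,10,12}
'c' @ 8: {5,6,9,11}  (accept∈set)
'a' @ 9: {7,8,10,12}
'b' @ 10: {5,6,9,13}  (accept∈set)
'a' @ 11: {7,8,10,12}
'b' @ 12: {5,6,9,13}  (accept∈set)
after full input: {5,6,9,13}  (accept=5 in)

Answer: ACCEPT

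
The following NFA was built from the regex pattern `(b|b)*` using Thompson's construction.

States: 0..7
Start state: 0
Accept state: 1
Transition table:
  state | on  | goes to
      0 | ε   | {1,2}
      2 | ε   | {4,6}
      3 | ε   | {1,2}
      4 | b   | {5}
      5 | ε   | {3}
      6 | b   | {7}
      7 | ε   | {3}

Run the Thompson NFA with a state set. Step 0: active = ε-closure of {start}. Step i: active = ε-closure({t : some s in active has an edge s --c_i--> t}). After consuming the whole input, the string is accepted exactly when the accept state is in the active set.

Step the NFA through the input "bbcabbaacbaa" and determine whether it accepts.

Answer: REJECT

Steps:
initial (ε-close {0}): {0,1,2,4,6}
'b' @ 1: {1,2,3,4,5,6,7}  ✓accept
'b' @ 2: {1,2,3,4,5,6,7}  ✓accept
'c' @ 3: {}  — dead — no transitions
rest 'abbaacbaa' ignored (set empty)
final: {}; accept 1 not in set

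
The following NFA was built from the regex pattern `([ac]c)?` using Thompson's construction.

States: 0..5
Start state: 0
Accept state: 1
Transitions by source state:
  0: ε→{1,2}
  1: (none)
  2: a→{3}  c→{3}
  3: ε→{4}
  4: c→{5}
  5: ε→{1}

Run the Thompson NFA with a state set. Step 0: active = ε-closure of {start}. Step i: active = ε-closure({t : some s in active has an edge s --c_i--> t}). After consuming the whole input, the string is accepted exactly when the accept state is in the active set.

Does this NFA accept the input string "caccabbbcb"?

start: ε-closure({0}) = {0,1,2}
'c' @ 1: {3,4}
'a' @ 2: {}  — state set empty
rest 'ccabbbcb' ignored (set empty)
final: {}; accept 1 not in set

Answer: REJECT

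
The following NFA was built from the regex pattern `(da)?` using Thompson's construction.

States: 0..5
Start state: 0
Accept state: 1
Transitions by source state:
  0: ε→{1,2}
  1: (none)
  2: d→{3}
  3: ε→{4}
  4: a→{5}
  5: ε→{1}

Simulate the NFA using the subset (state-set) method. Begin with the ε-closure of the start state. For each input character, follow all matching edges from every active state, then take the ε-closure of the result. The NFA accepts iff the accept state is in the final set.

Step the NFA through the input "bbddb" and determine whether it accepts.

initial (ε-close {0}): {0,1,2}
'b' @ 1: {}  — state set empty
rest 'bddb' ignored (set empty)
after full input: {}  (accept=1 not in)

Answer: REJECT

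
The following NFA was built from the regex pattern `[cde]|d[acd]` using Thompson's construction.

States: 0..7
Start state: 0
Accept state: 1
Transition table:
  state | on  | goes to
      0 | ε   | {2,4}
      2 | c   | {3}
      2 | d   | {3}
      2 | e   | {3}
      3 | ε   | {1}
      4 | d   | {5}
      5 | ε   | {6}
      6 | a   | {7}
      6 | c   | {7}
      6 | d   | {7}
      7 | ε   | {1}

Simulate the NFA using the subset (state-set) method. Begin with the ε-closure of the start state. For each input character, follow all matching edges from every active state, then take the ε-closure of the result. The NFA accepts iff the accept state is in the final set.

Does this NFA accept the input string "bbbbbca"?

S₀ = ε-closure({0}) = {0,2,4}
'b' @ 1: {}  — state set empty
rest 'bbbbca' ignored (set empty)
end set {} — state 1 not in

Answer: REJECT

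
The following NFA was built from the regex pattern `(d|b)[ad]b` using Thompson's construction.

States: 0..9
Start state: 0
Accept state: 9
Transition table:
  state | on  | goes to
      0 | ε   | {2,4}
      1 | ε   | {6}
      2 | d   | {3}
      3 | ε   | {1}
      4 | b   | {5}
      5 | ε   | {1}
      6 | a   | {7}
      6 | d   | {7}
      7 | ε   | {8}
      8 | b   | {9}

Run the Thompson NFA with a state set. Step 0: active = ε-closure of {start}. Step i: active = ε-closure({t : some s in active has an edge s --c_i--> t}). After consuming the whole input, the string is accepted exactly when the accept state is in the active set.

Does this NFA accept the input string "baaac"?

Answer: REJECT

Trace:
start: ε-closure({0}) = {0,2,4}
'b' @ 1: {1,5,6}
'a' @ 2: {7,8}
'a' @ 3: {}  — dead — no transitions
rest 'ac' ignored (set empty)
final: {}; accept 9 not in set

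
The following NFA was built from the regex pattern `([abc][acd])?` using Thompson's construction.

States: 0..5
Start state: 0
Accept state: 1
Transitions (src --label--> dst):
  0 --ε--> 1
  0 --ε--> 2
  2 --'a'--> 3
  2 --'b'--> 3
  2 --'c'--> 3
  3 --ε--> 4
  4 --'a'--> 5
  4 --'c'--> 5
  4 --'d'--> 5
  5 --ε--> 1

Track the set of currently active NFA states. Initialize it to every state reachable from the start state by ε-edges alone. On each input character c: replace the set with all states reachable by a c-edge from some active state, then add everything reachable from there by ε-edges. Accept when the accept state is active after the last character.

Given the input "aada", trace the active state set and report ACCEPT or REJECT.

Answer: REJECT

Trace:
initial (ε-close {0}): {0,1,2}
'a' @ 1: {3,4}
'a' @ 2: {1,5}  (accept∈set)
'd' @ 3: {}  — dead — no transitions
rest 'a' ignored (set empty)
end set {} — state 1 not in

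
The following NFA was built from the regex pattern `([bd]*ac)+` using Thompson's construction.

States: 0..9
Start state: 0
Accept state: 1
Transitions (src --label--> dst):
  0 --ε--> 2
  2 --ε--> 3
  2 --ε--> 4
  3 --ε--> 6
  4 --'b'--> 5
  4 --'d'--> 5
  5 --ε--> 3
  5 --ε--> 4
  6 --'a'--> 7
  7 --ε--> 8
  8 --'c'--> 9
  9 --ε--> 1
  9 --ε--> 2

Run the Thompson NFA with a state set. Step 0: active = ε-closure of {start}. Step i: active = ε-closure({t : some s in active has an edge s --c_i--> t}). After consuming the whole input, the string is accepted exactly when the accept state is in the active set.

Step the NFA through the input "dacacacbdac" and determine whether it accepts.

Answer: ACCEPT

Trace:
initial (ε-close {0}): {0,2,3,4,6}
'd' @ 1: {3,4,5,6}
'a' @ 2: {7,8}
'c' @ 3: {1,2,3,4,6,9}  ✓accept
'a' @ 4: {7,8}
'c' @ 5: {1,2,3,4,6,9}  ✓accept
'a' @ 6: {7,8}
'c' @ 7: {1,2,3,4,6,9}  ✓accept
'b' @ 8: {3,4,5,6}
'd' @ 9: {3,4,5,6}
'a' @ 10: {7,8}
'c' @ 11: {1,2,3,4,6,9}  ✓accept
after full input: {1,2,3,4,6,9}  (accept=1 in)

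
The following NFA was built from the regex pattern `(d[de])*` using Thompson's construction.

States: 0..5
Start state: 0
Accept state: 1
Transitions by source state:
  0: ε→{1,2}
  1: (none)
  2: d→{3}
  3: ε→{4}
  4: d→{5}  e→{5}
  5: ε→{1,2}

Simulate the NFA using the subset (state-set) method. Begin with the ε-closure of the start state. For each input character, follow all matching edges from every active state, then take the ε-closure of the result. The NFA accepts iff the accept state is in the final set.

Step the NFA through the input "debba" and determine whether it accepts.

S₀ = ε-closure({0}) = {0,1,2}
'd' @ 1: {3,4}
'e' @ 2: {1,2,5}  [accepting]
'b' @ 3: {}  — dead — no transitions
rest 'ba' ignored (set empty)
end set {} — state 1 not in

Answer: REJECT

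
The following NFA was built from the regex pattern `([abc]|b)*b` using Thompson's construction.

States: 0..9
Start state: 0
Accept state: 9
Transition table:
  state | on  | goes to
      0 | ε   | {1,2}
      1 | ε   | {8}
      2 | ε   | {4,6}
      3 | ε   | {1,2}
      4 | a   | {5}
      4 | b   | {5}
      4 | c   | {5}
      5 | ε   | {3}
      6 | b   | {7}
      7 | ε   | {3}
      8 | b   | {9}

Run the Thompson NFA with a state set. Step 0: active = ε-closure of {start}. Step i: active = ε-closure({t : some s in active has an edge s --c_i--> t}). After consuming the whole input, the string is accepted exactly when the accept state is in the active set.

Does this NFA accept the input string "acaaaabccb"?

Answer: ACCEPT

Steps:
initial (ε-close {0}): {0,1,2,4,6,8}
'a' @ 1: {1,2,3,4,5,6,8}
'c' @ 2: {1,2,3,4,5,6,8}
'a' @ 3: {1,2,3,4,5,6,8}
'a' @ 4: {1,2,3,4,5,6,8}
'a' @ 5: {1,2,3,4,5,6,8}
'a' @ 6: {1,2,3,4,5,6,8}
'b' @ 7: {1,2,3,4,5,6,7,8,9}  (accept∈set)
'c' @ 8: {1,2,3,4,5,6,8}
'c' @ 9: {1,2,3,4,5,6,8}
'b' @ 10: {1,2,3,4,5,6,7,8,9}  (accept∈set)
final: {1,2,3,4,5,6,7,8,9}; accept 9 in set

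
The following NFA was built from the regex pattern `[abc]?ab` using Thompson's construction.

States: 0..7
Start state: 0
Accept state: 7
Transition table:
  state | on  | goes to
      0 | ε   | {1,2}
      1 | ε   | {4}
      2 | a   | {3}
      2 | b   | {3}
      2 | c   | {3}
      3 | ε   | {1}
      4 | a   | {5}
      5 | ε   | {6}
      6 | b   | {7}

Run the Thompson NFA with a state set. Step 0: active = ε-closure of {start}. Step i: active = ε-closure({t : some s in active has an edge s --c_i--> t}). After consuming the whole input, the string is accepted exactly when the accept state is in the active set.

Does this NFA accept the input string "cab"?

Answer: ACCEPT

Trace:
S₀ = ε-closure({0}) = {0,1,2,4}
'c' @ 1: {1,3,4}
'a' @ 2: {5,6}
'b' @ 3: {7}  ✓accept
end set {7} — state 7 in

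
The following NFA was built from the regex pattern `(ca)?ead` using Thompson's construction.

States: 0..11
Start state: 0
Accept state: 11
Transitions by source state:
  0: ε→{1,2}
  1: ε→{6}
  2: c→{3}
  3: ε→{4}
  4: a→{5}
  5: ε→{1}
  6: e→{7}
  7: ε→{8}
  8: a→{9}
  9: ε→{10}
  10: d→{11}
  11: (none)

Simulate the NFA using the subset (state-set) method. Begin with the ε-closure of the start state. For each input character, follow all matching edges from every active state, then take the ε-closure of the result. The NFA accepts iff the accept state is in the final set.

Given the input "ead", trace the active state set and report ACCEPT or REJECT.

S₀ = ε-closure({0}) = {0,1,2,6}
'e' @ 1: {7,8}
'a' @ 2: {9,10}
'd' @ 3: {11}  [accepting]
after full input: {11}  (accept=11 in)

Answer: ACCEPT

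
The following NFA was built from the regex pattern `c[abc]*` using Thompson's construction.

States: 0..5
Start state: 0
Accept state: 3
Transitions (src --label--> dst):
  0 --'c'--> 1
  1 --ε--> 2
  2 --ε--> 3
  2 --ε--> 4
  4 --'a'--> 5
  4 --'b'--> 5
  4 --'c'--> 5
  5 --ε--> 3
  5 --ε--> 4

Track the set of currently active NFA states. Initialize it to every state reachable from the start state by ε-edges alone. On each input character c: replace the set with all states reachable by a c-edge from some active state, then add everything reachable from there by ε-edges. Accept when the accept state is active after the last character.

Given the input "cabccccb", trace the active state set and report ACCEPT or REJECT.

S₀ = ε-closure({0}) = {0}
'c' @ 1: {1,2,3,4}  (accept∈set)
'a' @ 2: {3,4,5}  (accept∈set)
'b' @ 3: {3,4,5}  (accept∈set)
'c' @ 4: {3,4,5}  (accept∈set)
'c' @ 5: {3,4,5}  (accept∈set)
'c' @ 6: {3,4,5}  (accept∈set)
'c' @ 7: {3,4,5}  (accept∈set)
'b' @ 8: {3,4,5}  (accept∈set)
end set {3,4,5} — state 3 in

Answer: ACCEPT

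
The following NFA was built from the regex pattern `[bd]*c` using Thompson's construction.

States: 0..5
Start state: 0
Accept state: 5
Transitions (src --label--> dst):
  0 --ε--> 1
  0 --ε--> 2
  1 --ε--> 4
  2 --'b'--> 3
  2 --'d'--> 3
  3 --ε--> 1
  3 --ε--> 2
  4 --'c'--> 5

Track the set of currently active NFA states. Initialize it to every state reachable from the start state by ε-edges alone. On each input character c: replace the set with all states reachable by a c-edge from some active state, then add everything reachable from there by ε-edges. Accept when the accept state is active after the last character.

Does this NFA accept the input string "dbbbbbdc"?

Answer: ACCEPT

Derivation:
start: ε-closure({0}) = {0,1,2,4}
'd' @ 1: {1,2,3,4}
'b' @ 2: {1,2,3,4}
'b' @ 3: {1,2,3,4}
'b' @ 4: {1,2,3,4}
'b' @ 5: {1,2,3,4}
'b' @ 6: {1,2,3,4}
'd' @ 7: {1,2,3,4}
'c' @ 8: {5}  [accepting]
after full input: {5}  (accept=5 in)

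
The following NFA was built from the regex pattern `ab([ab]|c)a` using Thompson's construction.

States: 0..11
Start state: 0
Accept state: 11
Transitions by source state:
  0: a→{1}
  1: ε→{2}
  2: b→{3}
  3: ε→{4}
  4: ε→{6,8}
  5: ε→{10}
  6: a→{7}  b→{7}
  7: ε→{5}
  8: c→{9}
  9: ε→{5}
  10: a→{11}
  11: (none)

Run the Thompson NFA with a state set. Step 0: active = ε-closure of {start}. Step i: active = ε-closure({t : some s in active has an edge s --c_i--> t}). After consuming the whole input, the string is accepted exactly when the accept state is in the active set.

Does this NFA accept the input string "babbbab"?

Answer: REJECT

Derivation:
start: ε-closure({0}) = {0}
'b' @ 1: {}  — no active states
rest 'abbbab' ignored (set empty)
after full input: {}  (accept=11 not in)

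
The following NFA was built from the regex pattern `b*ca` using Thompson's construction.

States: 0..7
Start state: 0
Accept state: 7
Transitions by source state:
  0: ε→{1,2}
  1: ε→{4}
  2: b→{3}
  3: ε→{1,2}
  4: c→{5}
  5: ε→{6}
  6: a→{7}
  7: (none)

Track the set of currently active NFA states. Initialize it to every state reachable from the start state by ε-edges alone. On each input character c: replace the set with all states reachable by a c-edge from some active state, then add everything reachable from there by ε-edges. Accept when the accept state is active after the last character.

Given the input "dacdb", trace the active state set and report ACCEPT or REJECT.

initial (ε-close {0}): {0,1,2,4}
'd' @ 1: {}  — no active states
rest 'acdb' ignored (set empty)
after full input: {}  (accept=7 not in)

Answer: REJECT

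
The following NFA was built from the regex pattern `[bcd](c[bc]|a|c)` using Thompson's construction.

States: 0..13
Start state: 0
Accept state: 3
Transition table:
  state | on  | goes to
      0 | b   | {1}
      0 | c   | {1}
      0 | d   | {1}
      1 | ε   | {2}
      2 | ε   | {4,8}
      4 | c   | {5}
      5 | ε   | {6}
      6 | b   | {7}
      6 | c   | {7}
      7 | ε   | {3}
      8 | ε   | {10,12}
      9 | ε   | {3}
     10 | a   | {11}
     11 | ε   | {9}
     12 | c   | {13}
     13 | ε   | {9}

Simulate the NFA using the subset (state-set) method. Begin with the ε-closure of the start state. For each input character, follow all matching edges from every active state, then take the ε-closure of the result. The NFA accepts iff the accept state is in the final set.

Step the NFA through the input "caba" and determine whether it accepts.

initial (ε-close {0}): {0}
'c' @ 1: {1,2,4,8,10,12}
'a' @ 2: {3,9,11}  (accept∈set)
'b' @ 3: {}  — state set empty
rest 'a' ignored (set empty)
final: {}; accept 3 not in set

Answer: REJECT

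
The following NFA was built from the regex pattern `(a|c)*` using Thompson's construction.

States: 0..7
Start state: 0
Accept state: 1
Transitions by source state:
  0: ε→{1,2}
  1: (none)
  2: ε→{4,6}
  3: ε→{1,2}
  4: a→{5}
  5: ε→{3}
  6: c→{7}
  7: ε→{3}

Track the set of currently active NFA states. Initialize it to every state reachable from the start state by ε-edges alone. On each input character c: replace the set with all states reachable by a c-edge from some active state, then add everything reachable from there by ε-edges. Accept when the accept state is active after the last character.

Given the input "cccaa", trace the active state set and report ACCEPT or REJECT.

S₀ = ε-closure({0}) = {0,1,2,4,6}
'c' @ 1: {1,2,3,4,6,7}  ✓accept
'c' @ 2: {1,2,3,4,6,7}  ✓accept
'c' @ 3: {1,2,3,4,6,7}  ✓accept
'a' @ 4: {1,2,3,4,5,6}  ✓accept
'a' @ 5: {1,2,3,4,5,6}  ✓accept
after full input: {1,2,3,4,5,6}  (accept=1 in)

Answer: ACCEPT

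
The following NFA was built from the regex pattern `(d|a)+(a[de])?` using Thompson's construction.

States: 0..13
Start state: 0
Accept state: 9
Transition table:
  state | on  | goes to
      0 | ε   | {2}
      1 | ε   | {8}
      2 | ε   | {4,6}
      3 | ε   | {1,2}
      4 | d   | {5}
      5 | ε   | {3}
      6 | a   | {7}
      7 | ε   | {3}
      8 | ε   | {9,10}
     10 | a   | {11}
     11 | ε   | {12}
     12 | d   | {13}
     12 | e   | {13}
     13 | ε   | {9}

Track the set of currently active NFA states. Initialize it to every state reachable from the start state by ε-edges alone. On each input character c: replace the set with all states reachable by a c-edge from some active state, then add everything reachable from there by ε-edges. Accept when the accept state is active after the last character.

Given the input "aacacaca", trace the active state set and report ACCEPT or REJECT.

Answer: REJECT

Steps:
initial (ε-close {0}): {0,2,4,6}
'a' @ 1: {1,2,3,4,6,7,8,9,10}  ✓accept
'a' @ 2: {1,2,3,4,6,7,8,9,10,11,12}  ✓accept
'c' @ 3: {}  — no active states
rest 'acaca' ignored (set empty)
after full input: {}  (accept=9 not in)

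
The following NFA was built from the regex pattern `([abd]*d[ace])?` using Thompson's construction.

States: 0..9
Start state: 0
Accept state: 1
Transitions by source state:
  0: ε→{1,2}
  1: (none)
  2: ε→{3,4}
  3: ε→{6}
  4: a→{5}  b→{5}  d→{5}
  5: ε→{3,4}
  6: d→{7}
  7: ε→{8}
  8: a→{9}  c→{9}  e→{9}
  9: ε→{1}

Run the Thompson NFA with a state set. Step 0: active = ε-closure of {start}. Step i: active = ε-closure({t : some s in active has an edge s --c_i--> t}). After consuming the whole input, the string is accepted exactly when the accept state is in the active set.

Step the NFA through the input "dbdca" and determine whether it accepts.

Answer: REJECT

Steps:
initial (ε-close {0}): {0,1,2,3,4,6}
'd' @ 1: {3,4,5,6,7,8}
'b' @ 2: {3,4,5,6}
'd' @ 3: {3,4,5,6,7,8}
'c' @ 4: {1,9}  ✓accept
'a' @ 5: {}  — dead — no transitions
final: {}; accept 1 not in set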